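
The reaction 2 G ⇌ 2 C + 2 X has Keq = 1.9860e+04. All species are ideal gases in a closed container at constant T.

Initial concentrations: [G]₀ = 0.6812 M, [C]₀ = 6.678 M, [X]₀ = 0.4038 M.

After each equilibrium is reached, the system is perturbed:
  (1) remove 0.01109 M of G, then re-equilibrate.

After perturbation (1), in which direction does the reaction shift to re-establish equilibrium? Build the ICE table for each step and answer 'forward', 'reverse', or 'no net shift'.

Direction: reverse

Q₀ = 15.67 vs Keq = 1.9860e+04 ⇒ Q<K, forward
Step 1:
                   G          C          X
  I           0.6812      6.678     0.4038
  C          -0.6277     0.6277     0.6277
  E          0.05348      7.306      1.032
  solve Keq expr → x = 0.3139; check Q = 1.9860e+04
Then remove 0.01109 M of G.
Step 2:
                   G          C          X
  I          0.04239      7.306      1.032
  C          0.01047   -0.01047   -0.01047
  E          0.05286      7.295      1.021
  solve Keq expr → x = -0.005236; check Q = 1.9860e+04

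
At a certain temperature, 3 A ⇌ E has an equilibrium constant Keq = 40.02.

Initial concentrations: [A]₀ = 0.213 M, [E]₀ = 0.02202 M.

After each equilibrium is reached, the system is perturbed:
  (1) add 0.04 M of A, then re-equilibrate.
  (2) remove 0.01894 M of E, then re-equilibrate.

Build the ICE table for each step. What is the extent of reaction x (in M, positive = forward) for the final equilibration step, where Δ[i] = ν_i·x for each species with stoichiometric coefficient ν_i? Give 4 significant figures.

x = 0.003351 M

Q₀ = 2.279 vs Keq = 40.02 ⇒ Q<K, forward
Step 1:
                    A           E
  init          0.213     0.02202
  Δ           -0.1013     0.03376
  eq           0.1117     0.05578
  solve Keq expr → x = 0.03376; check Q = 40.02
Then add 0.04 M of A.
Step 2:
                    A           E
  init         0.1517     0.05578
  Δ          -0.03308     0.01103
  eq           0.1186     0.06681
  solve Keq expr → x = 0.01103; check Q = 40.02
Then remove 0.01894 M of E.
Step 3:
                    A           E
  init         0.1186     0.04787
  Δ          -0.01005    0.003351
  eq           0.1086     0.05122
  solve Keq expr → x = 0.003351; check Q = 40.02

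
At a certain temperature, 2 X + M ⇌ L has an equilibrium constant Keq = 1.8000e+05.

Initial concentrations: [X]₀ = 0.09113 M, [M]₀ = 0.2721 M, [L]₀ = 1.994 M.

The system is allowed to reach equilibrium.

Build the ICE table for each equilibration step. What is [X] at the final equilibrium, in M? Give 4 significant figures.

Q₀ = 882.4 vs Keq = 1.8000e+05 ⇒ Q<K, forward
Step 1:
                   X          M          L
  Initial    0.09113     0.2721      1.994
  Change    -0.08412   -0.04206    0.04206
  Equil     0.007012       0.23      2.036
  solve Keq expr → x = 0.04206; check Q = 1.8000e+05

[X]_eq = 0.007012 M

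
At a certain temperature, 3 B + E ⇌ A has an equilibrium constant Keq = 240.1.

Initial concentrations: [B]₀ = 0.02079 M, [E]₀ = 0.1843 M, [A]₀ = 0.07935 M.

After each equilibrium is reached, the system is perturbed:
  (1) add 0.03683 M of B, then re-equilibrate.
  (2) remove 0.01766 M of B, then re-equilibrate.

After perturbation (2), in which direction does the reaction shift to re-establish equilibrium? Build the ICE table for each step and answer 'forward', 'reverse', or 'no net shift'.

Q₀ = 4.7914e+04 vs Keq = 240.1 ⇒ Q>K, reverse
Step 1:
                   B          E          A
  I          0.02079     0.1843    0.07935
  C          0.08042    0.02681   -0.02681
  E           0.1012     0.2111    0.05254
  solve Keq expr → x = -0.02681; check Q = 240.1
Then add 0.03683 M of B.
Step 2:
                   B          E          A
  I            0.138     0.2111    0.05254
  C         -0.02923  -0.009742   0.009742
  E           0.1088     0.2014    0.06229
  solve Keq expr → x = 0.009742; check Q = 240.1
Then remove 0.01766 M of B.
Step 3:
                   B          E          A
  I          0.09115     0.2014    0.06229
  C          0.01405   0.004684  -0.004684
  E           0.1052      0.206     0.0576
  solve Keq expr → x = -0.004684; check Q = 240.1

Direction: reverse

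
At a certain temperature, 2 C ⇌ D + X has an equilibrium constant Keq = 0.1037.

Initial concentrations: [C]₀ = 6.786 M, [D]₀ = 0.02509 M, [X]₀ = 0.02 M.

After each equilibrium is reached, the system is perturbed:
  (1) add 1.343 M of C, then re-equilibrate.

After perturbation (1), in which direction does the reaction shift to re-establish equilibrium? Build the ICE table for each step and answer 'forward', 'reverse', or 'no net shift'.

Direction: forward

Q₀ = 1.0897e-05 vs Keq = 0.1037 ⇒ Q<K, forward
Step 1:
                   C          D          X
  I            6.786    0.02509       0.02
  C           -2.631      1.315      1.315
  E            4.155      1.341      1.335
  solve Keq expr → x = 1.315; check Q = 0.1037
Then add 1.343 M of C.
Step 2:
                   C          D          X
  I            5.498      1.341      1.335
  C          -0.5261     0.2631     0.2631
  E            4.972      1.604      1.599
  solve Keq expr → x = 0.2631; check Q = 0.1037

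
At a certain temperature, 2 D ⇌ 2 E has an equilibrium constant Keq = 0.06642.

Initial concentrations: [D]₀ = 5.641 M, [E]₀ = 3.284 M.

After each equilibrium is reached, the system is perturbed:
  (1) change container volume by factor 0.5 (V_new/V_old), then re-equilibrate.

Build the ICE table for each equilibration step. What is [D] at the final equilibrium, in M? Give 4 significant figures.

[D]_eq = 14.19 M

Q₀ = 0.3389 vs Keq = 0.06642 ⇒ Q>K, reverse
Step 1:
                   D          E
  I            5.641      3.284
  C            1.455     -1.455
  E            7.096      1.829
  solve Keq expr → x = -0.7276; check Q = 0.06642
Then change container volume by factor 0.5 (V_new/V_old).
Step 2:
                   D          E
  I            14.19      3.658
  C                0          0
  E            14.19      3.658
  solve Keq expr → x = 0; check Q = 0.06642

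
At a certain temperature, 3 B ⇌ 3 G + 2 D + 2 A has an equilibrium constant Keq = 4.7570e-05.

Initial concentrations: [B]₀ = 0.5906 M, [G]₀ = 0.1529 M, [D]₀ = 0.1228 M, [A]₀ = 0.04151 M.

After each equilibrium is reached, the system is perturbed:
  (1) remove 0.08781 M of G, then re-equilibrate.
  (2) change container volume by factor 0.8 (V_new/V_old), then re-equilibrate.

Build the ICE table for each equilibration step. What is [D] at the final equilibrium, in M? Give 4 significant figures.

Q₀ = 4.5086e-07 vs Keq = 4.7570e-05 ⇒ Q<K, forward
Step 1:
                  B         G         D         A
  Initial    0.5906    0.1529    0.1228   0.04151
  Change   -0.09495   0.09495    0.0633    0.0633
  Equil      0.4957    0.2478    0.1861    0.1048
  solve Keq expr → x = 0.03165; check Q = 4.7570e-05
Then remove 0.08781 M of G.
Step 2:
                  B         G         D         A
  Initial    0.4957      0.16    0.1861    0.1048
  Change   -0.03143   0.03143   0.02095   0.02095
  Equil      0.4642    0.1915    0.2071    0.1258
  solve Keq expr → x = 0.01048; check Q = 4.7570e-05
Then change container volume by factor 0.8 (V_new/V_old).
Step 3:
                  B         G         D         A
  Initial    0.5803    0.2393    0.2588    0.1572
  Change    0.02728  -0.02728  -0.01819  -0.01819
  Equil      0.6076    0.2121    0.2406     0.139
  solve Keq expr → x = -0.009094; check Q = 4.7570e-05

[D]_eq = 0.2406 M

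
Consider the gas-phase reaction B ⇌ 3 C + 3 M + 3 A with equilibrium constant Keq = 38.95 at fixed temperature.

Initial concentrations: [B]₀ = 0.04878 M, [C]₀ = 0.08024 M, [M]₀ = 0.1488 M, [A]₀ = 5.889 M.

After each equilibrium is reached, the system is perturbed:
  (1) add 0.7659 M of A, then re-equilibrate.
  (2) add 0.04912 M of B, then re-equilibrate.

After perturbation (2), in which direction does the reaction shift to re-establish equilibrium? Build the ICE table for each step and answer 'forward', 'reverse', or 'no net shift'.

Direction: forward

Q₀ = 0.007126 vs Keq = 38.95 ⇒ Q<K, forward
Step 1:
                   B          C          M          A
  Initial    0.04878    0.08024     0.1488      5.889
  Change    -0.04727     0.1418     0.1418     0.1418
  Equil     0.001513      0.222     0.2906      6.031
  solve Keq expr → x = 0.04727; check Q = 38.95
Then add 0.7659 M of A.
Step 2:
                   B          C          M          A
  Initial   0.001513      0.222     0.2906      6.797
  Change  5.6510e-04  -0.001695  -0.001695  -0.001695
  Equil     0.002078     0.2203     0.2889      6.795
  solve Keq expr → x = -5.6510e-04; check Q = 38.95
Then add 0.04912 M of B.
Step 3:
                   B          C          M          A
  Initial     0.0512     0.2203     0.2889      6.795
  Change    -0.03418     0.1026     0.1026     0.1026
  Equil      0.01701     0.3229     0.3915      6.898
  solve Keq expr → x = 0.03418; check Q = 38.95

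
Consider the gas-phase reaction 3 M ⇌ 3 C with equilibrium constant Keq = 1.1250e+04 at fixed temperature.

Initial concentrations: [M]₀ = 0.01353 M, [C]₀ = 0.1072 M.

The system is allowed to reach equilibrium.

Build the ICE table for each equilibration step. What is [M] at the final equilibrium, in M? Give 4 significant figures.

[M]_eq = 0.005158 M

Q₀ = 497.4 vs Keq = 1.1250e+04 ⇒ Q<K, forward
Step 1:
                    M           C
  I           0.01353      0.1072
  C         -0.008372    0.008372
  E          0.005158      0.1156
  solve Keq expr → x = 0.002791; check Q = 1.1250e+04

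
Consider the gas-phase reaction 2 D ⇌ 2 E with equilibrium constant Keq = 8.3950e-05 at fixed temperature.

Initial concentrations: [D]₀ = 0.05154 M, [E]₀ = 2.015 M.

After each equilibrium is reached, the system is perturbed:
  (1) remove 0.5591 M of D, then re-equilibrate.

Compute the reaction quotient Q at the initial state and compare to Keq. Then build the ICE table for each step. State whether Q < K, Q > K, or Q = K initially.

Q₀ = 1528; Q > K (proceeds reverse)

Q₀ = 1528 vs Keq = 8.3950e-05 ⇒ Q>K, reverse
Step 1:
                   D          E
  init       0.05154      2.015
  Δ            1.996     -1.996
  eq           2.048    0.01876
  solve Keq expr → x = -0.9981; check Q = 8.3950e-05
Then remove 0.5591 M of D.
Step 2:
                   D          E
  init         1.489    0.01876
  Δ         0.005076  -0.005076
  eq           1.494    0.01369
  solve Keq expr → x = -0.002538; check Q = 8.3950e-05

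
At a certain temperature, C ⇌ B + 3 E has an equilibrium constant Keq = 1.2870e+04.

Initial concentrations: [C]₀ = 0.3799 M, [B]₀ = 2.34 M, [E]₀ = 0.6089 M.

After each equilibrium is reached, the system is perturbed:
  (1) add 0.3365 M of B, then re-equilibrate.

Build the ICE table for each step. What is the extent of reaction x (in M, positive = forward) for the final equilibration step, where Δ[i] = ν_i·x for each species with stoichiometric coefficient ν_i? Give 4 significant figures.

x = -1.3803e-04 M

Q₀ = 1.391 vs Keq = 1.2870e+04 ⇒ Q<K, forward
Step 1:
                   C          B          E
  I           0.3799       2.34     0.6089
  C          -0.3788     0.3788      1.136
  E         0.001123      2.719      1.745
  solve Keq expr → x = 0.3788; check Q = 1.2870e+04
Then add 0.3365 M of B.
Step 2:
                   C          B          E
  I         0.001123      3.055      1.745
  C       1.3803e-04 -1.3803e-04 -4.1409e-04
  E         0.001261      3.055      1.745
  solve Keq expr → x = -1.3803e-04; check Q = 1.2870e+04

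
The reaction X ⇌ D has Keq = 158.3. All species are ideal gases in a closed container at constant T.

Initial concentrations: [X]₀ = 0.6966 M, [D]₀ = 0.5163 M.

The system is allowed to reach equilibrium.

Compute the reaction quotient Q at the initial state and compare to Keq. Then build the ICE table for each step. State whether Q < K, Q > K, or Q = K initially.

Q₀ = 0.7412; Q < K (proceeds forward)

Q₀ = 0.7412 vs Keq = 158.3 ⇒ Q<K, forward
Step 1:
                   X          D
  init        0.6966     0.5163
  Δ           -0.689      0.689
  eq        0.007614      1.205
  solve Keq expr → x = 0.689; check Q = 158.3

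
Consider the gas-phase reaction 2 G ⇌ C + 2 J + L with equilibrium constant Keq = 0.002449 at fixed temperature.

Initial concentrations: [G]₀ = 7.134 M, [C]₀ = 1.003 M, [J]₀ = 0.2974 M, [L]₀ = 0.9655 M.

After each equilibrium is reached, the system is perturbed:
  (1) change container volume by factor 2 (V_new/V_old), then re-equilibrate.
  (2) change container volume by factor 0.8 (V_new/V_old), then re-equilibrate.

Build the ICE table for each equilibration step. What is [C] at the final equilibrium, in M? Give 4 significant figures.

Q₀ = 0.001683 vs Keq = 0.002449 ⇒ Q<K, forward
Step 1:
                   G          C          J          L
  I            7.134      1.003     0.2974     0.9655
  C         -0.05001    0.02501    0.05001    0.02501
  E            7.084      1.028     0.3474     0.9905
  solve Keq expr → x = 0.02501; check Q = 0.002449
Then change container volume by factor 2 (V_new/V_old).
Step 2:
                   G          C          J          L
  I            3.542      0.514     0.1737     0.4953
  C          -0.1246    0.06231     0.1246    0.06231
  E            3.417     0.5763     0.2983     0.5576
  solve Keq expr → x = 0.06231; check Q = 0.002449
Then change container volume by factor 0.8 (V_new/V_old).
Step 3:
                   G          C          J          L
  I            4.272     0.7204     0.3729      0.697
  C          0.05771   -0.02886   -0.05771   -0.02886
  E            4.329     0.6915     0.3152     0.6681
  solve Keq expr → x = -0.02886; check Q = 0.002449

[C]_eq = 0.6915 M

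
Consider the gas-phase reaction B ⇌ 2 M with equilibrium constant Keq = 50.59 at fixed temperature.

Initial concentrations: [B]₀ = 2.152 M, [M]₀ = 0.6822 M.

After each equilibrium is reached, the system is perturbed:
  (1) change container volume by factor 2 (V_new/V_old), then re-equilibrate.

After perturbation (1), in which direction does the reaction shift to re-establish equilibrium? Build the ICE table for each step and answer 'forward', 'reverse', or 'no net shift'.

Direction: forward

Q₀ = 0.2163 vs Keq = 50.59 ⇒ Q<K, forward
Step 1:
                   B          M
  I            2.152     0.6822
  C           -1.792      3.584
  E           0.3598      4.267
  solve Keq expr → x = 1.792; check Q = 50.59
Then change container volume by factor 2 (V_new/V_old).
Step 2:
                   B          M
  I           0.1799      2.133
  C         -0.07658     0.1532
  E           0.1033      2.286
  solve Keq expr → x = 0.07658; check Q = 50.59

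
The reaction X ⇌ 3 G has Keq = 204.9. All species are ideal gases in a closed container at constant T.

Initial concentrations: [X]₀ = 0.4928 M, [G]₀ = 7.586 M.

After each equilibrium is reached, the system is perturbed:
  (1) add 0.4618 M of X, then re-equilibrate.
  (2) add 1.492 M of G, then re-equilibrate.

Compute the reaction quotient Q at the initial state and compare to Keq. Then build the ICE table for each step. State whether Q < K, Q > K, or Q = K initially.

Q₀ = 885.9 vs Keq = 204.9 ⇒ Q>K, reverse
Step 1:
                   X          G
  Initial     0.4928      7.586
  Change      0.5414     -1.624
  Equil        1.034      5.962
  solve Keq expr → x = -0.5414; check Q = 204.9
Then add 0.4618 M of X.
Step 2:
                   X          G
  Initial      1.496      5.962
  Change     -0.1711     0.5132
  Equil        1.325      6.475
  solve Keq expr → x = 0.1711; check Q = 204.9
Then add 1.492 M of G.
Step 3:
                   X          G
  Initial      1.325      7.967
  Change      0.3308    -0.9925
  Equil        1.656      6.975
  solve Keq expr → x = -0.3308; check Q = 204.9

Q₀ = 885.9; Q > K (proceeds reverse)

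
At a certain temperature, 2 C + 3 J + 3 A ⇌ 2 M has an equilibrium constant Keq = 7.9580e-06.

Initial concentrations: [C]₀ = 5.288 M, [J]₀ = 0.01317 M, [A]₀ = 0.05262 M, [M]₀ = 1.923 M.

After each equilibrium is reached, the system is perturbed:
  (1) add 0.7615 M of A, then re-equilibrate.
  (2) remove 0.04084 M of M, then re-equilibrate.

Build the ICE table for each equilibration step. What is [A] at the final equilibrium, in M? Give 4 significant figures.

[A]_eq = 3.093 M

Q₀ = 3.9734e+08 vs Keq = 7.9580e-06 ⇒ Q>K, reverse
Step 1:
                  C         J         A         M
  init        5.288   0.01317   0.05262     1.923
  Δ           1.628     2.441     2.441    -1.628
  eq          6.916     2.454     2.494    0.2955
  solve Keq expr → x = -0.8138; check Q = 7.9580e-06
Then add 0.7615 M of A.
Step 2:
                  C         J         A         M
  init        6.916     2.454     3.255    0.2955
  Δ        -0.08378   -0.1257   -0.1257   0.08378
  eq          6.832     2.329      3.13    0.3792
  solve Keq expr → x = 0.04189; check Q = 7.9580e-06
Then remove 0.04084 M of M.
Step 3:
                  C         J         A         M
  init        6.832     2.329      3.13    0.3384
  Δ        -0.02426  -0.03638  -0.03638   0.02426
  eq          6.808     2.292     3.093    0.3626
  solve Keq expr → x = 0.01213; check Q = 7.9580e-06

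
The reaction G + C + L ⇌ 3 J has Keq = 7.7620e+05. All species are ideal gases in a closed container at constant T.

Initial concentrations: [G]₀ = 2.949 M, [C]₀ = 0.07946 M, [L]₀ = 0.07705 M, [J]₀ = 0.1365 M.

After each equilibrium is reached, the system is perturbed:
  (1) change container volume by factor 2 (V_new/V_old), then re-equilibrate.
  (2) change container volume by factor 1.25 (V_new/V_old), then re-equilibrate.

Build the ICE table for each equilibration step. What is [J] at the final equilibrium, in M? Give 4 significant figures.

[J]_eq = 0.147 M

Q₀ = 0.1409 vs Keq = 7.7620e+05 ⇒ Q<K, forward
Step 1:
                  G         C         L         J
  Initial     2.949   0.07946   0.07705    0.1365
  Change   -0.07704  -0.07704  -0.07704    0.2311
  Equil       2.872  0.002419 9.2125e-06    0.3676
  solve Keq expr → x = 0.07704; check Q = 7.7620e+05
Then change container volume by factor 2 (V_new/V_old).
Step 2:
                  G         C         L         J
  Initial     1.436   0.00121 4.6063e-06    0.1838
  Change          0         0         0         0
  Equil       1.436   0.00121 4.6063e-06    0.1838
  solve Keq expr → x = 0; check Q = 7.7620e+05
Then change container volume by factor 1.25 (V_new/V_old).
Step 3:
                  G         C         L         J
  Initial     1.149 9.6769e-04 3.6850e-06     0.147
  Change          0         0         0         0
  Equil       1.149 9.6769e-04 3.6850e-06     0.147
  solve Keq expr → x = 0; check Q = 7.7620e+05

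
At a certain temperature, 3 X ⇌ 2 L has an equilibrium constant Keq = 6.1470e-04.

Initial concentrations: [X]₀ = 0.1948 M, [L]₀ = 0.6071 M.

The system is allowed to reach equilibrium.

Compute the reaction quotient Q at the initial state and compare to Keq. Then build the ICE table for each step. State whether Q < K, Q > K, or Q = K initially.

Q₀ = 49.86; Q > K (proceeds reverse)

Q₀ = 49.86 vs Keq = 6.1470e-04 ⇒ Q>K, reverse
Step 1:
                  X         L
  I          0.1948    0.6071
  C          0.8698   -0.5799
  E           1.065   0.02723
  solve Keq expr → x = -0.2899; check Q = 6.1470e-04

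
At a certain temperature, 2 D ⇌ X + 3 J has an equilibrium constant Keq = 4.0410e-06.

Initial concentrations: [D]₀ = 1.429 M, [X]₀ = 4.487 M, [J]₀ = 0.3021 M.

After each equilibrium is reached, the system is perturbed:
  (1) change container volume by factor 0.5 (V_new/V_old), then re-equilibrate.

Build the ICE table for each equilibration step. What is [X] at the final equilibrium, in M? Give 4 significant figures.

[X]_eq = 8.778 M

Q₀ = 0.06058 vs Keq = 4.0410e-06 ⇒ Q>K, reverse
Step 1:
                  D         X         J
  Initial     1.429     4.487    0.3021
  Change     0.1924  -0.09622   -0.2887
  Equil       1.621     4.391   0.01343
  solve Keq expr → x = -0.09622; check Q = 4.0410e-06
Then change container volume by factor 0.5 (V_new/V_old).
Step 2:
                  D         X         J
  Initial     3.243     8.782   0.02685
  Change   0.006607 -0.003304 -0.009911
  Equil        3.25     8.778   0.01694
  solve Keq expr → x = -0.003304; check Q = 4.0410e-06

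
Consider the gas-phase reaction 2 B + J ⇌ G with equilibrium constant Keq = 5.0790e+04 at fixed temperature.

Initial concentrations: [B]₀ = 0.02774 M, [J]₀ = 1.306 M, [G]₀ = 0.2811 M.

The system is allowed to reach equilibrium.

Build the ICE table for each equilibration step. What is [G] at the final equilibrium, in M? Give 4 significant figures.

Q₀ = 279.7 vs Keq = 5.0790e+04 ⇒ Q<K, forward
Step 1:
                   B          J          G
  Initial    0.02774      1.306     0.2811
  Change    -0.02562   -0.01281    0.01281
  Equil     0.002115      1.293     0.2939
  solve Keq expr → x = 0.01281; check Q = 5.0790e+04

[G]_eq = 0.2939 M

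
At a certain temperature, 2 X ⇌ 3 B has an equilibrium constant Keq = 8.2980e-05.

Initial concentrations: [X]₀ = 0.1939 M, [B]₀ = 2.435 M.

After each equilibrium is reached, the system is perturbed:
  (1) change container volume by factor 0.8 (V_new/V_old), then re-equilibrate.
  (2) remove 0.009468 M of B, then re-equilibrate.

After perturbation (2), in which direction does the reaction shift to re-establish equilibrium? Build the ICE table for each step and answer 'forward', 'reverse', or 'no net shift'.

Q₀ = 384 vs Keq = 8.2980e-05 ⇒ Q>K, reverse
Step 1:
                  X         B
  Initial    0.1939     2.435
  Change      1.581    -2.371
  Equil       1.775   0.06393
  solve Keq expr → x = -0.7904; check Q = 8.2980e-05
Then change container volume by factor 0.8 (V_new/V_old).
Step 2:
                  X         B
  Initial     2.218   0.07992
  Change   0.003763 -0.005645
  Equil       2.222   0.07427
  solve Keq expr → x = -0.001882; check Q = 8.2980e-05
Then remove 0.009468 M of B.
Step 3:
                  X         B
  Initial     2.222    0.0648
  Change   -0.00622  0.009329
  Equil       2.216   0.07413
  solve Keq expr → x = 0.00311; check Q = 8.2980e-05

Direction: forward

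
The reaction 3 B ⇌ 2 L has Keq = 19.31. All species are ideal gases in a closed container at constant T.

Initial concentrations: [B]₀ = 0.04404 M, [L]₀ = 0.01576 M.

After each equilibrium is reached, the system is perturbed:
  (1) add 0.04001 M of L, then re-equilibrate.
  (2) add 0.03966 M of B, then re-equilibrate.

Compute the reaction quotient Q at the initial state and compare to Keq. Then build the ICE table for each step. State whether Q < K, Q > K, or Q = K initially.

Q₀ = 2.908 vs Keq = 19.31 ⇒ Q<K, forward
Step 1:
                  B         L
  I         0.04404   0.01576
  C        -0.01278  0.008523
  E         0.03126   0.02428
  solve Keq expr → x = 0.004261; check Q = 19.31
Then add 0.04001 M of L.
Step 2:
                  B         L
  I         0.03126   0.06429
  C         0.01998  -0.01332
  E         0.05124   0.05097
  solve Keq expr → x = -0.006661; check Q = 19.31
Then add 0.03966 M of B.
Step 3:
                  B         L
  I          0.0909   0.05097
  C        -0.02786   0.01858
  E         0.06304   0.06955
  solve Keq expr → x = 0.009288; check Q = 19.31

Q₀ = 2.908; Q < K (proceeds forward)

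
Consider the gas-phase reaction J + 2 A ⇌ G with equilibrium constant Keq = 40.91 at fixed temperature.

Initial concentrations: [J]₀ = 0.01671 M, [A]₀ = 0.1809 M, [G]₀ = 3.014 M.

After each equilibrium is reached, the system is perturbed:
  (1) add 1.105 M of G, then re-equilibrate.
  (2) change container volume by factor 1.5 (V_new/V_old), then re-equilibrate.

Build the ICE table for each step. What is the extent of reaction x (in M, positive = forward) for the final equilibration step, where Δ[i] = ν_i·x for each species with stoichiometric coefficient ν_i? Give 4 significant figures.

x = -0.0573 M

Q₀ = 5512 vs Keq = 40.91 ⇒ Q>K, reverse
Step 1:
                   J          A          G
  Initial    0.01671     0.1809      3.014
  Change      0.1949     0.3898    -0.1949
  Equil       0.2116     0.5707      2.819
  solve Keq expr → x = -0.1949; check Q = 40.91
Then add 1.105 M of G.
Step 2:
                   J          A          G
  Initial     0.2116     0.5707      3.924
  Change     0.02912    0.05824   -0.02912
  Equil       0.2407     0.6289      3.895
  solve Keq expr → x = -0.02912; check Q = 40.91
Then change container volume by factor 1.5 (V_new/V_old).
Step 3:
                   J          A          G
  Initial     0.1605     0.4193      2.597
  Change      0.0573     0.1146    -0.0573
  Equil       0.2178     0.5339      2.539
  solve Keq expr → x = -0.0573; check Q = 40.91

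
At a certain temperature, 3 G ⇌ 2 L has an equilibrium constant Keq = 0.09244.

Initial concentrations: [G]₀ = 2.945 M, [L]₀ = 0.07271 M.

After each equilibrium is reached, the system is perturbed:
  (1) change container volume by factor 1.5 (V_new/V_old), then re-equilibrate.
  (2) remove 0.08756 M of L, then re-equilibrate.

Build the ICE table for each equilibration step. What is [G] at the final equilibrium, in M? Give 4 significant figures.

Q₀ = 2.0698e-04 vs Keq = 0.09244 ⇒ Q<K, forward
Step 1:
                   G          L
  init         2.945    0.07271
  Δ           -1.066     0.7105
  eq           1.879     0.7832
  solve Keq expr → x = 0.3553; check Q = 0.09244
Then change container volume by factor 1.5 (V_new/V_old).
Step 2:
                   G          L
  init         1.253     0.5222
  Δ          0.08084   -0.05389
  eq           1.334     0.4683
  solve Keq expr → x = -0.02695; check Q = 0.09244
Then remove 0.08756 M of L.
Step 3:
                   G          L
  init         1.334     0.3807
  Δ         -0.07383    0.04922
  eq            1.26     0.4299
  solve Keq expr → x = 0.02461; check Q = 0.09244

[G]_eq = 1.26 M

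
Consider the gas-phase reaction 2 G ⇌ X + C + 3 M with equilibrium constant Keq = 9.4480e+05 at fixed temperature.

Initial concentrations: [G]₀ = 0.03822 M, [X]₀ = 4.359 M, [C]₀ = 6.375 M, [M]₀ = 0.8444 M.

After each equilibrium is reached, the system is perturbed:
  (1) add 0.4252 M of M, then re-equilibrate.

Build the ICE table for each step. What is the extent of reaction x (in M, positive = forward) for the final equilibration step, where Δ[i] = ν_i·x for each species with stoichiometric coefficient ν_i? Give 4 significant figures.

Q₀ = 1.1453e+04 vs Keq = 9.4480e+05 ⇒ Q<K, forward
Step 1:
                   G          X          C          M
  I          0.03822      4.359      6.375     0.8444
  C         -0.03361    0.01681    0.01681    0.05042
  E         0.004605      4.376      6.392     0.8948
  solve Keq expr → x = 0.01681; check Q = 9.4480e+05
Then add 0.4252 M of M.
Step 2:
                   G          X          C          M
  I         0.004605      4.376      6.392       1.32
  C         0.003593  -0.001796  -0.001796  -0.005389
  E         0.008198      4.374       6.39      1.315
  solve Keq expr → x = -0.001796; check Q = 9.4480e+05

x = -0.001796 M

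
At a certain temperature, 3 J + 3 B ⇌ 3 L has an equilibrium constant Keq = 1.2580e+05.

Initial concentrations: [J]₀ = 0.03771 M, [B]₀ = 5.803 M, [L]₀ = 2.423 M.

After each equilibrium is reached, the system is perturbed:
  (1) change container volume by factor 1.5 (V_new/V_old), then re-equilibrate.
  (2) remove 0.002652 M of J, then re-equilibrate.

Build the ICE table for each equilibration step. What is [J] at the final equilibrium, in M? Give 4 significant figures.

[J]_eq = 0.008436 M

Q₀ = 1357 vs Keq = 1.2580e+05 ⇒ Q<K, forward
Step 1:
                   J          B          L
  init       0.03771      5.803      2.423
  Δ         -0.02923   -0.02923    0.02923
  eq        0.008476      5.774      2.452
  solve Keq expr → x = 0.009745; check Q = 1.2580e+05
Then change container volume by factor 1.5 (V_new/V_old).
Step 2:
                   J          B          L
  init      0.005651      3.849      1.635
  Δ         0.002805   0.002805  -0.002805
  eq        0.008456      3.852      1.632
  solve Keq expr → x = -9.3492e-04; check Q = 1.2580e+05
Then remove 0.002652 M of J.
Step 3:
                   J          B          L
  init      0.005804      3.852      1.632
  Δ         0.002633   0.002633  -0.002633
  eq        0.008436      3.855      1.629
  solve Keq expr → x = -8.7753e-04; check Q = 1.2580e+05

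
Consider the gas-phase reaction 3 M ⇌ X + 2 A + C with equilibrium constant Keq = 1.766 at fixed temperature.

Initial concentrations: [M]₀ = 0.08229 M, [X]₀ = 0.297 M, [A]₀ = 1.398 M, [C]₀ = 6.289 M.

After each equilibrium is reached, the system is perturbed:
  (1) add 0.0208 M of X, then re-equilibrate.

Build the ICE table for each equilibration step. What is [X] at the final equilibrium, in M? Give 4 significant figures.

Q₀ = 6551 vs Keq = 1.766 ⇒ Q>K, reverse
Step 1:
                   M          X          A          C
  I          0.08229      0.297      1.398      6.289
  C           0.6052    -0.2017    -0.4034    -0.2017
  E           0.6874    0.09528     0.9946      6.087
  solve Keq expr → x = -0.2017; check Q = 1.766
Then add 0.0208 M of X.
Step 2:
                   M          X          A          C
  I           0.6874     0.1161     0.9946      6.087
  C          0.02278  -0.007593   -0.01519  -0.007593
  E           0.7102     0.1085     0.9794       6.08
  solve Keq expr → x = -0.007593; check Q = 1.766

[X]_eq = 0.1085 M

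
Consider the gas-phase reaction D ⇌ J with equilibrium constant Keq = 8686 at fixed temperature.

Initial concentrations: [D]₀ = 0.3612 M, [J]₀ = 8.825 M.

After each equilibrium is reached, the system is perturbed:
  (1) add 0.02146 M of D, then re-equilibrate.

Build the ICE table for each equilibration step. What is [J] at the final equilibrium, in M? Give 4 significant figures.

[J]_eq = 9.207 M

Q₀ = 24.43 vs Keq = 8686 ⇒ Q<K, forward
Step 1:
                   D          J
  I           0.3612      8.825
  C          -0.3601     0.3601
  E         0.001057      9.185
  solve Keq expr → x = 0.3601; check Q = 8686
Then add 0.02146 M of D.
Step 2:
                   D          J
  I          0.02252      9.185
  C         -0.02146    0.02146
  E          0.00106      9.207
  solve Keq expr → x = 0.02146; check Q = 8686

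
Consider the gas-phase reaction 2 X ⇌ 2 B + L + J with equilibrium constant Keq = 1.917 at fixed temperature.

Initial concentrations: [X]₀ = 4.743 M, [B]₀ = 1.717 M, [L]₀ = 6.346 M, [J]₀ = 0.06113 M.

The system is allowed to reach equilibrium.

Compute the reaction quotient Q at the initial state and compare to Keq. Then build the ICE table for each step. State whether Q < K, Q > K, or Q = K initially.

Q₀ = 0.05084 vs Keq = 1.917 ⇒ Q<K, forward
Step 1:
                  X         B         L         J
  Initial     4.743     1.717     6.346   0.06113
  Change    -0.9758    0.9758    0.4879    0.4879
  Equil       3.767     2.693     6.834     0.549
  solve Keq expr → x = 0.4879; check Q = 1.917

Q₀ = 0.05084; Q < K (proceeds forward)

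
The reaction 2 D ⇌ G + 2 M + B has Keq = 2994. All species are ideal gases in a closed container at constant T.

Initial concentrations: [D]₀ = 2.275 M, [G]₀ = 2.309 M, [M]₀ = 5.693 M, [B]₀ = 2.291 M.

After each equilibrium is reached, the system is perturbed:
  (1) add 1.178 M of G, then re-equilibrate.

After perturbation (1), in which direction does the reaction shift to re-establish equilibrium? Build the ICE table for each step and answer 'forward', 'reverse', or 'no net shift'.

Direction: reverse

Q₀ = 33.13 vs Keq = 2994 ⇒ Q<K, forward
Step 1:
                    D           G           M           B
  init          2.275       2.309       5.693       2.291
  Δ            -1.833      0.9163       1.833      0.9163
  eq           0.4424       3.225       7.526       3.207
  solve Keq expr → x = 0.9163; check Q = 2994
Then add 1.178 M of G.
Step 2:
                    D           G           M           B
  init         0.4424       4.403       7.526       3.207
  Δ           0.06549    -0.03274    -0.06549    -0.03274
  eq           0.5078       4.371        7.46       3.175
  solve Keq expr → x = -0.03274; check Q = 2994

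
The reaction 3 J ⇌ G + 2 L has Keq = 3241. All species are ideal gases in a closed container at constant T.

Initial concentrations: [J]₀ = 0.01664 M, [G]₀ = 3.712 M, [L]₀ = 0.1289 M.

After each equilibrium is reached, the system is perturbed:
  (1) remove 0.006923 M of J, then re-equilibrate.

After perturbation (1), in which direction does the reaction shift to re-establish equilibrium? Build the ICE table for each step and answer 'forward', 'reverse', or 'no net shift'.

Q₀ = 1.3386e+04 vs Keq = 3241 ⇒ Q>K, reverse
Step 1:
                   J          G          L
  Initial    0.01664      3.712     0.1289
  Change    0.009197  -0.003066  -0.006132
  Equil      0.02584      3.709     0.1228
  solve Keq expr → x = -0.003066; check Q = 3241
Then remove 0.006923 M of J.
Step 2:
                   J          G          L
  Initial    0.01891      3.709     0.1228
  Change    0.006323  -0.002108  -0.004216
  Equil      0.02524      3.707     0.1186
  solve Keq expr → x = -0.002108; check Q = 3241

Direction: reverse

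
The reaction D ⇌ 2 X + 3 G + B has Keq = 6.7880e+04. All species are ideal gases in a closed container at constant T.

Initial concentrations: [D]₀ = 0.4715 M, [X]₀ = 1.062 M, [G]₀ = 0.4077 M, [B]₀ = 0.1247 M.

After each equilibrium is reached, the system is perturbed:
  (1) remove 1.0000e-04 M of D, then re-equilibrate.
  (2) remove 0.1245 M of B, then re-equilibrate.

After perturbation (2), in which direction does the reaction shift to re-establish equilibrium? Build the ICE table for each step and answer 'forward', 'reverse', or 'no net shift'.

Q₀ = 0.02021 vs Keq = 6.7880e+04 ⇒ Q<K, forward
Step 1:
                    D           X           G           B
  init         0.4715       1.062      0.4077      0.1247
  Δ           -0.4713      0.9426       1.414      0.4713
  eq       2.1324e-04       2.005       1.822       0.596
  solve Keq expr → x = 0.4713; check Q = 6.7880e+04
Then remove 1.0000e-04 M of D.
Step 2:
                    D           X           G           B
  init     1.1324e-04       2.005       1.822       0.596
  Δ        9.9817e-05 -1.9963e-04 -2.9945e-04 -9.9817e-05
  eq       2.1306e-04       2.004       1.821      0.5959
  solve Keq expr → x = -9.9817e-05; check Q = 6.7880e+04
Then remove 0.1245 M of B.
Step 3:
                    D           X           G           B
  init     2.1306e-04       2.004       1.821      0.4714
  Δ       -4.4447e-05  8.8893e-05  1.3334e-04  4.4447e-05
  eq       1.6861e-04       2.004       1.821      0.4714
  solve Keq expr → x = 4.4447e-05; check Q = 6.7880e+04

Direction: forward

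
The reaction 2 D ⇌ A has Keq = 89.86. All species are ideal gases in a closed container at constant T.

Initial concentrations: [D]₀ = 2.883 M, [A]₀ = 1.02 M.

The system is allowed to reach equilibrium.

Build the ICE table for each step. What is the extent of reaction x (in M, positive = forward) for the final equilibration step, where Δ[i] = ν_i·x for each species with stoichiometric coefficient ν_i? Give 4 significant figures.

Q₀ = 0.1227 vs Keq = 89.86 ⇒ Q<K, forward
Step 1:
                   D          A
  Initial      2.883       1.02
  Change       -2.72       1.36
  Equil       0.1627       2.38
  solve Keq expr → x = 1.36; check Q = 89.86

x = 1.36 M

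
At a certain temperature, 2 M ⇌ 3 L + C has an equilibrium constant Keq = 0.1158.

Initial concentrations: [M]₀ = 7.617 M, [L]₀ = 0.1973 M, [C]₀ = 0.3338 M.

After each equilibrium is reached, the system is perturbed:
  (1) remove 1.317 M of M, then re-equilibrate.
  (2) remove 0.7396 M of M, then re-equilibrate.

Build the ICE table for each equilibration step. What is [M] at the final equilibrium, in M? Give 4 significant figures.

[M]_eq = 4.696 M

Q₀ = 4.4188e-05 vs Keq = 0.1158 ⇒ Q<K, forward
Step 1:
                   M          L          C
  init         7.617     0.1973     0.3338
  Δ           -1.063      1.594     0.5314
  eq           6.554      1.791     0.8652
  solve Keq expr → x = 0.5314; check Q = 0.1158
Then remove 1.317 M of M.
Step 2:
                   M          L          C
  init         5.237      1.791     0.8652
  Δ           0.1236    -0.1855   -0.06182
  eq           5.361      1.606     0.8034
  solve Keq expr → x = -0.06182; check Q = 0.1158
Then remove 0.7396 M of M.
Step 3:
                   M          L          C
  init         4.621      1.606     0.8034
  Δ          0.07477    -0.1121   -0.03738
  eq           4.696      1.494      0.766
  solve Keq expr → x = -0.03738; check Q = 0.1158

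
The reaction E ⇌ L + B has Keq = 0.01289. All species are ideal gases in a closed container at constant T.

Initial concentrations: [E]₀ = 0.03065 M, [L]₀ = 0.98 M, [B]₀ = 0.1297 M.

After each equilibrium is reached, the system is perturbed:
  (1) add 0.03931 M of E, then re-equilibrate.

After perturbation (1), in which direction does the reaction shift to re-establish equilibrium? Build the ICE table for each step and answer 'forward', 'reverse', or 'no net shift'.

Direction: forward

Q₀ = 4.147 vs Keq = 0.01289 ⇒ Q>K, reverse
Step 1:
                   E          L          B
  Initial    0.03065       0.98     0.1297
  Change      0.1273    -0.1273    -0.1273
  Equil        0.158     0.8527   0.002388
  solve Keq expr → x = -0.1273; check Q = 0.01289
Then add 0.03931 M of E.
Step 2:
                   E          L          B
  Initial     0.1973     0.8527   0.002388
  Change  -5.8339e-04 5.8339e-04 5.8339e-04
  Equil       0.1967     0.8533   0.002971
  solve Keq expr → x = 5.8339e-04; check Q = 0.01289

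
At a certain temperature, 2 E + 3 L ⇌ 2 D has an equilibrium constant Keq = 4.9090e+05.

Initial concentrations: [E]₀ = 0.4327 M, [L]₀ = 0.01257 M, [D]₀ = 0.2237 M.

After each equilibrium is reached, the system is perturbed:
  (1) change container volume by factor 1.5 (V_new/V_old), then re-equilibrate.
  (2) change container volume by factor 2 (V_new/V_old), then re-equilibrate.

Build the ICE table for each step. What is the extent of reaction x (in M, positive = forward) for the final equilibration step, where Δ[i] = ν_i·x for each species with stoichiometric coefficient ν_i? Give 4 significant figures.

x = -0.001269 M

Q₀ = 1.3457e+05 vs Keq = 4.9090e+05 ⇒ Q<K, forward
Step 1:
                  E         L         D
  Initial    0.4327   0.01257    0.2237
  Change  -0.002866 -0.004298  0.002866
  Equil      0.4298  0.008272    0.2266
  solve Keq expr → x = 0.001433; check Q = 4.9090e+05
Then change container volume by factor 1.5 (V_new/V_old).
Step 2:
                  E         L         D
  Initial    0.2866  0.005514     0.151
  Change   0.001772  0.002659 -0.001772
  Equil      0.2883  0.008173    0.1493
  solve Keq expr → x = -8.8625e-04; check Q = 4.9090e+05
Then change container volume by factor 2 (V_new/V_old).
Step 3:
                  E         L         D
  Initial    0.1442  0.004087   0.07464
  Change   0.002539  0.003808 -0.002539
  Equil      0.1467  0.007894    0.0721
  solve Keq expr → x = -0.001269; check Q = 4.9090e+05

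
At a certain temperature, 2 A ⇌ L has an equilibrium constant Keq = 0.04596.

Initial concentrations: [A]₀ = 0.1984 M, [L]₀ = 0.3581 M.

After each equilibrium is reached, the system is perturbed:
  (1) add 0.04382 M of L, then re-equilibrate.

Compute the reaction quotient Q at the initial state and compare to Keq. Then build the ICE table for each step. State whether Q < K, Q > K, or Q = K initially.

Q₀ = 9.097; Q > K (proceeds reverse)

Q₀ = 9.097 vs Keq = 0.04596 ⇒ Q>K, reverse
Step 1:
                  A         L
  init       0.1984    0.3581
  Δ            0.65    -0.325
  eq         0.8484   0.03308
  solve Keq expr → x = -0.325; check Q = 0.04596
Then add 0.04382 M of L.
Step 2:
                  A         L
  init       0.8484    0.0769
  Δ         0.07536  -0.03768
  eq         0.9238   0.03922
  solve Keq expr → x = -0.03768; check Q = 0.04596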